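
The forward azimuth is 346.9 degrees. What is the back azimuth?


back azimuth = (346.9 + 180) mod 360 = 166.9 degrees

166.9 degrees


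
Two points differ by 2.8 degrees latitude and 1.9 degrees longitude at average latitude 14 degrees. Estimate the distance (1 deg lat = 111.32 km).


dlat_km = 2.8 * 111.32 = 311.696
dlon_km = 1.9 * 111.32 * cos(14) ≈ 205.225
dist = sqrt(311.696^2 + 205.225^2) ≈ 373.2 km

373.2 km


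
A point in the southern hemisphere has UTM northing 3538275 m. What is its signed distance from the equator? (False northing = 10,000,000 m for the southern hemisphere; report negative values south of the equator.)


For southern: actual = 3538275 - 10000000 = -6461725 m

-6461725 m


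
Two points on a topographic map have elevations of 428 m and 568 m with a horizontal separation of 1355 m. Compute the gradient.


gradient = (568 - 428) / 1355 = 140 / 1355 = 0.1033

0.1033


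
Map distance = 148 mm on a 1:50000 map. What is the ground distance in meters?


ground = 148 mm * 50000 / 1000 = 7400.0 m

7400.0 m


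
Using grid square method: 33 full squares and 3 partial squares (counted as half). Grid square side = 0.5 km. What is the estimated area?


effective squares = 33 + 3 * 0.5 = 34.5
area = 34.5 * 0.25 = 8.625 km^2

8.625 km^2


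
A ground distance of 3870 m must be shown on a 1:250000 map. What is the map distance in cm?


map_cm = 3870 * 100 / 250000 = 1.548 cm ≈ 1.55 cm

1.55 cm


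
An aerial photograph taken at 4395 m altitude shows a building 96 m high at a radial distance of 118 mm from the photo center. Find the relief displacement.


d = h * r / H = 96 * 118 / 4395 = 2.58 mm

2.58 mm


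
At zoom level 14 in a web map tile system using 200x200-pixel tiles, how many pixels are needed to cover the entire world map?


tiles per axis = 2^14 = 16384
total tiles = 16384^2 = 268435456
pixels per axis = 16384 * 200 = 3276800
total pixels = 3276800^2 = 10737418240000

10737418240000 pixels


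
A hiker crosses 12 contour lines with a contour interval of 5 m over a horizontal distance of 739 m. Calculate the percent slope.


elevation change = 12 * 5 = 60 m
slope = 60 / 739 * 100 = 8.1%

8.1%


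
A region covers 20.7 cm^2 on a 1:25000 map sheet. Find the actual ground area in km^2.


ground_area = 20.7 * (25000/100)^2 = 1293750.0 m^2 = 1.29375 km^2 ≈ 1.294 km^2

1.294 km^2


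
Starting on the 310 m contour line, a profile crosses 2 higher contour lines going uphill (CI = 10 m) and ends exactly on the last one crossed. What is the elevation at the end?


elevation = 310 + 2 * 10 = 330 m

330 m


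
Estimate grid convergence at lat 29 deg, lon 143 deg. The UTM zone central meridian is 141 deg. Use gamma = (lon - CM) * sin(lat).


gamma = (143 - 141) * sin(29) = 2 * 0.48481 = 0.97 degrees

0.97 degrees


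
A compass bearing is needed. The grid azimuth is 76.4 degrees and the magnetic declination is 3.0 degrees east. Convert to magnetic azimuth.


magnetic azimuth = grid azimuth - declination (east +ve)
mag_az = 76.4 - 3.0 = 73.4 degrees

73.4 degrees


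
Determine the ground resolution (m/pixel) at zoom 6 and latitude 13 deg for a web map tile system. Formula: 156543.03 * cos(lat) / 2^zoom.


res = 156543.03 * cos(13) / 2^6 = 156543.03 * 0.97437006 / 64 = 2383.29 m/pixel

2383.29 m/pixel


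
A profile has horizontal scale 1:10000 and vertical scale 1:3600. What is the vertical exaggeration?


VE = horizontal_scale / vertical_scale = 10000 / 3600 ≈ 2.8

2.8x


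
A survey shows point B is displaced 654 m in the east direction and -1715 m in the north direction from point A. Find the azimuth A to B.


az = atan2(654, -1715) = 159.1 deg
adjusted to 0-360: 159.1 degrees

159.1 degrees


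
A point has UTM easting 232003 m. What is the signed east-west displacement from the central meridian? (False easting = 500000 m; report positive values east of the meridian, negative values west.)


displacement = 232003 - 500000 = -267997 m

-267997 m


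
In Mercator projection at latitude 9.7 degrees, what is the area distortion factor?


area_distortion = 1/cos^2(9.7) = 1.029

1.029


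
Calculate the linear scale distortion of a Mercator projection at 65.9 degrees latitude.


SF = 1 / cos(65.9) = 1 / 0.40833 = 2.449

2.449


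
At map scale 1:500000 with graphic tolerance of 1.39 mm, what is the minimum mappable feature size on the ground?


ground = 1.39 mm * 500000 / 1000 = 695.0 m

695.0 m


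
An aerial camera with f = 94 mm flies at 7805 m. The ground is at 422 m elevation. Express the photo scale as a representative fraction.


scale = f / (H - h) = 94 mm / 7383 m = 94 / 7383000 = 1:78543

1:78543


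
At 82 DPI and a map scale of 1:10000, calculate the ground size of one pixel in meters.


pixel_cm = 2.54 / 82 ≈ 0.030976 cm
ground = pixel_cm * 10000 / 100 = 2.54 * 10000 / (82 * 100) = 25400 / 8200 ≈ 3.1 m

3.1 m


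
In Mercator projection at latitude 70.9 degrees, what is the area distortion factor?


area_distortion = 1/cos^2(70.9) = 9.34

9.34


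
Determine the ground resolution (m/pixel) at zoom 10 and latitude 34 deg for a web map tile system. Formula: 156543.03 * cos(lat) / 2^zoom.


res = 156543.03 * cos(34) / 2^10 = 156543.03 * 0.82903757 / 1024 = 126.74 m/pixel

126.74 m/pixel


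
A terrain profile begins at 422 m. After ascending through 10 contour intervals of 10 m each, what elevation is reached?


elevation = 422 + 10 * 10 = 522 m

522 m


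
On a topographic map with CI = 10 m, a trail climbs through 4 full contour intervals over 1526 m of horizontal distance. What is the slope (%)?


elevation change = 4 * 10 = 40 m
slope = 40 / 1526 * 100 = 2.6%

2.6%


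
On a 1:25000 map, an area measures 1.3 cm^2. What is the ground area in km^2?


ground_area = 1.3 * (25000/100)^2 = 81250.0 m^2 = 0.08125 km^2 ≈ 0.081 km^2

0.081 km^2


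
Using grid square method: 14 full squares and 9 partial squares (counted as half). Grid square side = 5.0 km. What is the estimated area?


effective squares = 14 + 9 * 0.5 = 18.5
area = 18.5 * 25.0 = 462.5 km^2

462.5 km^2


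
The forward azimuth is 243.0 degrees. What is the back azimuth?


back azimuth = (243.0 + 180) mod 360 = 63.0 degrees

63.0 degrees


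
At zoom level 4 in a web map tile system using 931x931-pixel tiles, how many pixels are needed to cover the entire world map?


tiles per axis = 2^4 = 16
total tiles = 16^2 = 256
pixels per axis = 16 * 931 = 14896
total pixels = 14896^2 = 221890816

221890816 pixels


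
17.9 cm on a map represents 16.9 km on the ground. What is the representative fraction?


ground = 16.9 km = 1690000 cm; RF denominator = ground / map = 1690000 / 17.9 ≈ 94413; RF = 1:94413

1:94413


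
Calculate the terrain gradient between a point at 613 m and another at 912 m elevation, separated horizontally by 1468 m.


gradient = (912 - 613) / 1468 = 299 / 1468 = 0.2037

0.2037


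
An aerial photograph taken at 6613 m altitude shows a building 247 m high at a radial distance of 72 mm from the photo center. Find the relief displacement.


d = h * r / H = 247 * 72 / 6613 = 2.69 mm

2.69 mm


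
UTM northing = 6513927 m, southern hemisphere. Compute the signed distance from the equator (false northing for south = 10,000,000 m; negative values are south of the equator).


For southern: actual = 6513927 - 10000000 = -3486073 m

-3486073 m


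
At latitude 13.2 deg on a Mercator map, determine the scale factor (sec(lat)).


SF = 1 / cos(13.2) = 1 / 0.973579 = 1.027

1.027


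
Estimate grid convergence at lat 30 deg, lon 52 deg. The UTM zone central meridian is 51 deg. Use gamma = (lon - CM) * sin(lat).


gamma = (52 - 51) * sin(30) = 1 * 0.5 = 0.5 degrees

0.5 degrees


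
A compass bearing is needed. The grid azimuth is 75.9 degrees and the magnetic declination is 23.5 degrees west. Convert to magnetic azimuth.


magnetic azimuth = grid azimuth - declination (east +ve)
mag_az = 75.9 - -23.5 = 99.4 degrees

99.4 degrees


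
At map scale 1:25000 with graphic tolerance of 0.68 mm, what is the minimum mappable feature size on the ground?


ground = 0.68 mm * 25000 / 1000 = 17.0 m

17.0 m


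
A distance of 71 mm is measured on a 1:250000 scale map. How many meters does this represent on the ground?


ground = 71 mm * 250000 / 1000 = 17750.0 m

17750.0 m


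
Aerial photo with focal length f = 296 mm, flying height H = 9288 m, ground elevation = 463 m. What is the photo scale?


scale = f / (H - h) = 296 mm / 8825 m = 296 / 8825000 = 1:29814

1:29814


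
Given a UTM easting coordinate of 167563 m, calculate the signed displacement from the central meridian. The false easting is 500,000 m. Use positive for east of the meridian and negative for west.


displacement = 167563 - 500000 = -332437 m

-332437 m


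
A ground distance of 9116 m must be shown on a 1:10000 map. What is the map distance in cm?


map_cm = 9116 * 100 / 10000 = 91.16 cm

91.16 cm


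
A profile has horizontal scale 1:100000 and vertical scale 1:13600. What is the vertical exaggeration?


VE = horizontal_scale / vertical_scale = 100000 / 13600 ≈ 7.4

7.4x


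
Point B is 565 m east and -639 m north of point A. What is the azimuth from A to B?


az = atan2(565, -639) = 138.5 deg
adjusted to 0-360: 138.5 degrees

138.5 degrees


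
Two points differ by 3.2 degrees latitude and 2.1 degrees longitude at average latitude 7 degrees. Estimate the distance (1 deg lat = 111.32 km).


dlat_km = 3.2 * 111.32 = 356.224
dlon_km = 2.1 * 111.32 * cos(7) ≈ 232.029
dist = sqrt(356.224^2 + 232.029^2) ≈ 425.1 km

425.1 km


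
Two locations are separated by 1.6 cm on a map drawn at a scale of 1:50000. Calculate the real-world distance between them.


ground = 1.6 cm * 50000 / 100 = 800.0 m

800.0 m


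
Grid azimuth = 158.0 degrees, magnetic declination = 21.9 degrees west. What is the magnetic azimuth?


magnetic azimuth = grid azimuth - declination (east +ve)
mag_az = 158.0 - -21.9 = 179.9 degrees

179.9 degrees


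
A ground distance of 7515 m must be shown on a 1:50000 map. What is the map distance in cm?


map_cm = 7515 * 100 / 50000 = 15.03 cm

15.03 cm


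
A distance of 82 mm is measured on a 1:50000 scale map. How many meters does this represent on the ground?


ground = 82 mm * 50000 / 1000 = 4100.0 m

4100.0 m


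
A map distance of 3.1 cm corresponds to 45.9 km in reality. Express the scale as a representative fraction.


ground = 45.9 km = 4590000 cm; RF denominator = ground / map = 4590000 / 3.1 ≈ 1480645; RF = 1:1480645

1:1480645


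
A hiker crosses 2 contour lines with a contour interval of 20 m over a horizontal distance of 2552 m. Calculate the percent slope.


elevation change = 2 * 20 = 40 m
slope = 40 / 2552 * 100 = 1.6%

1.6%


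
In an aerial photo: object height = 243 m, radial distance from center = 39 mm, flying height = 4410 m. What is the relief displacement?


d = h * r / H = 243 * 39 / 4410 = 2.15 mm

2.15 mm


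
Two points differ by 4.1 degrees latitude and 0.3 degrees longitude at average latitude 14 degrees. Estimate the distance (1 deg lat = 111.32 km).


dlat_km = 4.1 * 111.32 = 456.412
dlon_km = 0.3 * 111.32 * cos(14) ≈ 32.404
dist = sqrt(456.412^2 + 32.404^2) ≈ 457.6 km

457.6 km


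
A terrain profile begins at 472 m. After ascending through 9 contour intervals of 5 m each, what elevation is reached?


elevation = 472 + 9 * 5 = 517 m

517 m


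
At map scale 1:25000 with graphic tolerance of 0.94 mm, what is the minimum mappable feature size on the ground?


ground = 0.94 mm * 25000 / 1000 = 23.5 m

23.5 m


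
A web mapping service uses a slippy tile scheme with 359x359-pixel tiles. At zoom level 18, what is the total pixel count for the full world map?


tiles per axis = 2^18 = 262144
total tiles = 262144^2 = 68719476736
pixels per axis = 262144 * 359 = 94109696
total pixels = 94109696^2 = 8856634881212416

8856634881212416 pixels


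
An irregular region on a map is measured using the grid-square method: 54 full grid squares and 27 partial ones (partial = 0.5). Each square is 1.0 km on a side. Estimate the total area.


effective squares = 54 + 27 * 0.5 = 67.5
area = 67.5 * 1.0 = 67.5 km^2

67.5 km^2


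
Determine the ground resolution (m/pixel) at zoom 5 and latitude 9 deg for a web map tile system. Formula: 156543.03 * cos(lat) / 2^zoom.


res = 156543.03 * cos(9) / 2^5 = 156543.03 * 0.98768834 / 32 = 4831.74 m/pixel

4831.74 m/pixel


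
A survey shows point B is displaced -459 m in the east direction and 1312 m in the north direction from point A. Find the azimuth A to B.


az = atan2(-459, 1312) = -19.3 deg
adjusted to 0-360: 340.7 degrees

340.7 degrees


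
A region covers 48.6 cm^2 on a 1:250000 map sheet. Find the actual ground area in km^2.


ground_area = 48.6 * (250000/100)^2 = 303750000.0 m^2 = 303.75 km^2

303.75 km^2


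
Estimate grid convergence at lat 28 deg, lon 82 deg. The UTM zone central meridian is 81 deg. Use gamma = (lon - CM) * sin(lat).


gamma = (82 - 81) * sin(28) = 1 * 0.469472 = 0.469 degrees

0.469 degrees


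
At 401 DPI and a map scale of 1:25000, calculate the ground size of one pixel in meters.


pixel_cm = 2.54 / 401 ≈ 0.006334 cm
ground = pixel_cm * 25000 / 100 = 2.54 * 25000 / (401 * 100) = 63500 / 40100 ≈ 1.58 m

1.58 m


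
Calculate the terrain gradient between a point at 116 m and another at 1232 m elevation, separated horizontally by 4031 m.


gradient = (1232 - 116) / 4031 = 1116 / 4031 = 0.2769

0.2769


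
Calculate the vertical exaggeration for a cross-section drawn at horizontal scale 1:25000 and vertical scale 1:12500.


VE = horizontal_scale / vertical_scale = 25000 / 12500 = 2.0

2.0x


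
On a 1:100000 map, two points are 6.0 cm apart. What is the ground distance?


ground = 6.0 cm * 100000 / 100 = 6000.0 m = 6.0 km

6.0 km


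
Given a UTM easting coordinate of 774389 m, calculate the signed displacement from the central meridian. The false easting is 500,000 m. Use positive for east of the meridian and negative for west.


displacement = 774389 - 500000 = 274389 m

274389 m


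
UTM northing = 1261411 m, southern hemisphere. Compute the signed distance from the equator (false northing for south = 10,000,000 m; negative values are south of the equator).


For southern: actual = 1261411 - 10000000 = -8738589 m

-8738589 m


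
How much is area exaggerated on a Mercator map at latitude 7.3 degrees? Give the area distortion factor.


area_distortion = 1/cos^2(7.3) = 1.016

1.016


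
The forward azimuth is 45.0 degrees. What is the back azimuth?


back azimuth = (45.0 + 180) mod 360 = 225.0 degrees

225.0 degrees


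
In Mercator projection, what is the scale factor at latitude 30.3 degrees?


SF = 1 / cos(30.3) = 1 / 0.863396 = 1.158

1.158


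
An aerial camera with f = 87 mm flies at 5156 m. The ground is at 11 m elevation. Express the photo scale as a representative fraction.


scale = f / (H - h) = 87 mm / 5145 m = 87 / 5145000 = 1:59138

1:59138


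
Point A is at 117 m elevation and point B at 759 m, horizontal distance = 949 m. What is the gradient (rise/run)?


gradient = (759 - 117) / 949 = 642 / 949 = 0.6765

0.6765


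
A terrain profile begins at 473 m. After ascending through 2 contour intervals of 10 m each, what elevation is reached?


elevation = 473 + 2 * 10 = 493 m

493 m


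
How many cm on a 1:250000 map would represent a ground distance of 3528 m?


map_cm = 3528 * 100 / 250000 = 1.4112 cm ≈ 1.41 cm

1.41 cm


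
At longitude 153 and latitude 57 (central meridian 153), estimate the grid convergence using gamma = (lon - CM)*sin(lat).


gamma = (153 - 153) * sin(57) = 0 * 0.838671 = 0.0 degrees

0.0 degrees


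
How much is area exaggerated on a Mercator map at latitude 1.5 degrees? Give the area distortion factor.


area_distortion = 1/cos^2(1.5) = 1.001

1.001


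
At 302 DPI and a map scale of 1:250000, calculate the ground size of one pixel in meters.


pixel_cm = 2.54 / 302 ≈ 0.008411 cm
ground = pixel_cm * 250000 / 100 = 2.54 * 250000 / (302 * 100) = 635000 / 30200 ≈ 21.03 m

21.03 m


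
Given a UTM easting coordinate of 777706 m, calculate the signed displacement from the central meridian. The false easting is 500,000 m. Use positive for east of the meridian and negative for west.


displacement = 777706 - 500000 = 277706 m

277706 m


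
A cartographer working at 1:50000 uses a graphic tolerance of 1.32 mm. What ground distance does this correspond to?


ground = 1.32 mm * 50000 / 1000 = 66.0 m

66.0 m


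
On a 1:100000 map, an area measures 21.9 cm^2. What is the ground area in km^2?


ground_area = 21.9 * (100000/100)^2 = 21900000.0 m^2 = 21.9 km^2

21.9 km^2


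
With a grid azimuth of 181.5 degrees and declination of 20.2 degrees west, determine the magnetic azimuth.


magnetic azimuth = grid azimuth - declination (east +ve)
mag_az = 181.5 - -20.2 = 201.7 degrees

201.7 degrees


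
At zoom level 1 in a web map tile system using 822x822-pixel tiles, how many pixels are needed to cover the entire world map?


tiles per axis = 2^1 = 2
total tiles = 2^2 = 4
pixels per axis = 2 * 822 = 1644
total pixels = 1644^2 = 2702736

2702736 pixels


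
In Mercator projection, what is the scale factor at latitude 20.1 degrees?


SF = 1 / cos(20.1) = 1 / 0.939094 = 1.065

1.065


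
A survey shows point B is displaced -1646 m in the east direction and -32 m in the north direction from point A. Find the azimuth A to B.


az = atan2(-1646, -32) = -91.1 deg
adjusted to 0-360: 268.9 degrees

268.9 degrees


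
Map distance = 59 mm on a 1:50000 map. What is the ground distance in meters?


ground = 59 mm * 50000 / 1000 = 2950.0 m

2950.0 m


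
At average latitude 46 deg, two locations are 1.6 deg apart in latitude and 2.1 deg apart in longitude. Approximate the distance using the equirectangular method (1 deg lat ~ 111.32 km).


dlat_km = 1.6 * 111.32 = 178.112
dlon_km = 2.1 * 111.32 * cos(46) ≈ 162.392
dist = sqrt(178.112^2 + 162.392^2) ≈ 241.0 km

241.0 km


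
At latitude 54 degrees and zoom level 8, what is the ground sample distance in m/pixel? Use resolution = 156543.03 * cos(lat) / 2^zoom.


res = 156543.03 * cos(54) / 2^8 = 156543.03 * 0.58778525 / 256 = 359.43 m/pixel

359.43 m/pixel


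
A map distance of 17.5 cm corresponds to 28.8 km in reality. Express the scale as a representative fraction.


ground = 28.8 km = 2880000 cm; RF denominator = ground / map = 2880000 / 17.5 ≈ 164571; RF = 1:164571

1:164571


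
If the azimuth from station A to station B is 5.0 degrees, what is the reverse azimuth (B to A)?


back azimuth = (5.0 + 180) mod 360 = 185.0 degrees

185.0 degrees


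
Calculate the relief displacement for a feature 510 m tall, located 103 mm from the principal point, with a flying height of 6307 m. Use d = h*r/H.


d = h * r / H = 510 * 103 / 6307 = 8.33 mm

8.33 mm


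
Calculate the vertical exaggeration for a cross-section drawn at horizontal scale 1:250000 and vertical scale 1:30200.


VE = horizontal_scale / vertical_scale = 250000 / 30200 ≈ 8.3

8.3x


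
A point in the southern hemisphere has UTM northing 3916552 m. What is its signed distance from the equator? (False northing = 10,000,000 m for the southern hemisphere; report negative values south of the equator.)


For southern: actual = 3916552 - 10000000 = -6083448 m

-6083448 m


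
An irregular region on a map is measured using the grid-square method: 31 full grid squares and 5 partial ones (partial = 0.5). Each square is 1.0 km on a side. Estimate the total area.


effective squares = 31 + 5 * 0.5 = 33.5
area = 33.5 * 1.0 = 33.5 km^2

33.5 km^2


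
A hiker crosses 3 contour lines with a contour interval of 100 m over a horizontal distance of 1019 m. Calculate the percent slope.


elevation change = 3 * 100 = 300 m
slope = 300 / 1019 * 100 = 29.4%

29.4%


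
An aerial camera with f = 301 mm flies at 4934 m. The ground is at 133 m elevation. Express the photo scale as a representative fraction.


scale = f / (H - h) = 301 mm / 4801 m = 301 / 4801000 = 1:15950

1:15950


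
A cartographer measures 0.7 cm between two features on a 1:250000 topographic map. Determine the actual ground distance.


ground = 0.7 cm * 250000 / 100 = 1750.0 m = 1.75 km

1.75 km


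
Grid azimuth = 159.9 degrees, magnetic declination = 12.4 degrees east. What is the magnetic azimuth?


magnetic azimuth = grid azimuth - declination (east +ve)
mag_az = 159.9 - 12.4 = 147.5 degrees

147.5 degrees


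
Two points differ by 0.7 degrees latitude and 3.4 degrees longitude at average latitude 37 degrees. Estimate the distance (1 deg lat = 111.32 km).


dlat_km = 0.7 * 111.32 = 77.924
dlon_km = 3.4 * 111.32 * cos(37) ≈ 302.274
dist = sqrt(77.924^2 + 302.274^2) ≈ 312.2 km

312.2 km


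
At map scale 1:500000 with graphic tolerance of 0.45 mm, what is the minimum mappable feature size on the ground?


ground = 0.45 mm * 500000 / 1000 = 225.0 m

225.0 m


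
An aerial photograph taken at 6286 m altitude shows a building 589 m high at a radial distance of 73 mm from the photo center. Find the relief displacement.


d = h * r / H = 589 * 73 / 6286 = 6.84 mm

6.84 mm


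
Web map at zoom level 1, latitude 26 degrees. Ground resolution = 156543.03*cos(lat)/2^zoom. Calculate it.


res = 156543.03 * cos(26) / 2^1 = 156543.03 * 0.89879405 / 2 = 70349.97 m/pixel

70349.97 m/pixel


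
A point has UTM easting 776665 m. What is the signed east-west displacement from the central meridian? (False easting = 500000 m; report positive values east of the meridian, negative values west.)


displacement = 776665 - 500000 = 276665 m

276665 m


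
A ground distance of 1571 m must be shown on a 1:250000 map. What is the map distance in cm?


map_cm = 1571 * 100 / 250000 = 0.6284 cm ≈ 0.63 cm

0.63 cm


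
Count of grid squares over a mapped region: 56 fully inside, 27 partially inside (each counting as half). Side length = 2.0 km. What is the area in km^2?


effective squares = 56 + 27 * 0.5 = 69.5
area = 69.5 * 4.0 = 278.0 km^2

278.0 km^2


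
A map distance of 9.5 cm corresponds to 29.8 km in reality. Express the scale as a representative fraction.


ground = 29.8 km = 2980000 cm; RF denominator = ground / map = 2980000 / 9.5 ≈ 313684; RF = 1:313684

1:313684


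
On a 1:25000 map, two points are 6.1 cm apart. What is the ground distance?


ground = 6.1 cm * 25000 / 100 = 1525.0 m = 1.525 km

1.525 km


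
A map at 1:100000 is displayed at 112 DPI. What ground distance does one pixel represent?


pixel_cm = 2.54 / 112 ≈ 0.022679 cm
ground = pixel_cm * 100000 / 100 = 2.54 * 100000 / (112 * 100) = 254000 / 11200 ≈ 22.68 m

22.68 m


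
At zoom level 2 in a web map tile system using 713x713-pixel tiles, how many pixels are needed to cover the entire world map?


tiles per axis = 2^2 = 4
total tiles = 4^2 = 16
pixels per axis = 4 * 713 = 2852
total pixels = 2852^2 = 8133904

8133904 pixels


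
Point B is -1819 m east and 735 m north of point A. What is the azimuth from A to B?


az = atan2(-1819, 735) = -68.0 deg
adjusted to 0-360: 292.0 degrees

292.0 degrees


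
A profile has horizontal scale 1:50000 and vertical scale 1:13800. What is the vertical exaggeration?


VE = horizontal_scale / vertical_scale = 50000 / 13800 ≈ 3.6

3.6x


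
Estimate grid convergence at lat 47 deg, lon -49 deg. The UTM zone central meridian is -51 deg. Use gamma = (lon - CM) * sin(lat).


gamma = (-49 - -51) * sin(47) = 2 * 0.731354 = 1.463 degrees

1.463 degrees


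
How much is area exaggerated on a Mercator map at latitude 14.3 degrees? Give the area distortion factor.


area_distortion = 1/cos^2(14.3) = 1.065

1.065


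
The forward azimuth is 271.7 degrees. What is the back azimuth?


back azimuth = (271.7 + 180) mod 360 = 91.7 degrees

91.7 degrees


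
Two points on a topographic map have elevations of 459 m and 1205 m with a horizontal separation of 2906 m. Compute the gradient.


gradient = (1205 - 459) / 2906 = 746 / 2906 = 0.2567

0.2567


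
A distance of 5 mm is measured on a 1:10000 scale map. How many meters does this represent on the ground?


ground = 5 mm * 10000 / 1000 = 50.0 m

50.0 m


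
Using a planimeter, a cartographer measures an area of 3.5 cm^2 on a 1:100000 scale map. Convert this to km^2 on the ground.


ground_area = 3.5 * (100000/100)^2 = 3500000.0 m^2 = 3.5 km^2

3.5 km^2


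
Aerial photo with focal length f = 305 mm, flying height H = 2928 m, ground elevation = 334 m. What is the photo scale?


scale = f / (H - h) = 305 mm / 2594 m = 305 / 2594000 = 1:8505

1:8505


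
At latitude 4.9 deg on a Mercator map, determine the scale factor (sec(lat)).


SF = 1 / cos(4.9) = 1 / 0.996345 = 1.004

1.004


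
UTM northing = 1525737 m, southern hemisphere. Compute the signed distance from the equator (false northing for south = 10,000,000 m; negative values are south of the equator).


For southern: actual = 1525737 - 10000000 = -8474263 m

-8474263 m


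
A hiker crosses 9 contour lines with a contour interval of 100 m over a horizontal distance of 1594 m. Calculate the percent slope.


elevation change = 9 * 100 = 900 m
slope = 900 / 1594 * 100 = 56.5%

56.5%


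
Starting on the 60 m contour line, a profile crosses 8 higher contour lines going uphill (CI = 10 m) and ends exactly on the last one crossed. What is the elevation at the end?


elevation = 60 + 8 * 10 = 140 m

140 m


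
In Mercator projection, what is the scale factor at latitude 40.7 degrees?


SF = 1 / cos(40.7) = 1 / 0.758134 = 1.319

1.319


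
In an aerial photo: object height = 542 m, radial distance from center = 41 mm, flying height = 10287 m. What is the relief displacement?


d = h * r / H = 542 * 41 / 10287 = 2.16 mm

2.16 mm


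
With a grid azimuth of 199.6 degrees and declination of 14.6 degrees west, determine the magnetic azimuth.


magnetic azimuth = grid azimuth - declination (east +ve)
mag_az = 199.6 - -14.6 = 214.2 degrees

214.2 degrees


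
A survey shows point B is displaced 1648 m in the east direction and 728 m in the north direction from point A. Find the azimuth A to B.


az = atan2(1648, 728) = 66.2 deg
adjusted to 0-360: 66.2 degrees

66.2 degrees


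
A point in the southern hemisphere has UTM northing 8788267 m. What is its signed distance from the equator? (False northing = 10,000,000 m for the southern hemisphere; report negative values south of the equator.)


For southern: actual = 8788267 - 10000000 = -1211733 m

-1211733 m


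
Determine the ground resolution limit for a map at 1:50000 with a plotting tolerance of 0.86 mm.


ground = 0.86 mm * 50000 / 1000 = 43.0 m

43.0 m


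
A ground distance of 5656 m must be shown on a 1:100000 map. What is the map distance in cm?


map_cm = 5656 * 100 / 100000 = 5.656 cm ≈ 5.66 cm

5.66 cm


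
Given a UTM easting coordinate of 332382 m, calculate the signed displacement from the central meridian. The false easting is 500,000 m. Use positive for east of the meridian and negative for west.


displacement = 332382 - 500000 = -167618 m

-167618 m


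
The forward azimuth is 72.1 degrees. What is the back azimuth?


back azimuth = (72.1 + 180) mod 360 = 252.1 degrees

252.1 degrees


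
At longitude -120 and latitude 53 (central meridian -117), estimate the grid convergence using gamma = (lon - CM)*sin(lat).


gamma = (-120 - -117) * sin(53) = -3 * 0.798636 = -2.396 degrees

-2.396 degrees


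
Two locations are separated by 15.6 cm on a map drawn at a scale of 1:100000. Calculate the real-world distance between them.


ground = 15.6 cm * 100000 / 100 = 15600.0 m = 15.6 km

15.6 km


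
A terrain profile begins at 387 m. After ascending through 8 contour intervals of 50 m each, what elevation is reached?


elevation = 387 + 8 * 50 = 787 m

787 m


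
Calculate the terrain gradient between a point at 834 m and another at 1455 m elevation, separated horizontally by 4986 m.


gradient = (1455 - 834) / 4986 = 621 / 4986 = 0.1245

0.1245


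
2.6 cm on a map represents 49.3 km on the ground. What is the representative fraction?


ground = 49.3 km = 4930000 cm; RF denominator = ground / map = 4930000 / 2.6 ≈ 1896154; RF = 1:1896154

1:1896154


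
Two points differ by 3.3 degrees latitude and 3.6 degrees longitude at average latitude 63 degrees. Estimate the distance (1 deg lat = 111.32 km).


dlat_km = 3.3 * 111.32 = 367.356
dlon_km = 3.6 * 111.32 * cos(63) ≈ 181.938
dist = sqrt(367.356^2 + 181.938^2) ≈ 409.9 km

409.9 km


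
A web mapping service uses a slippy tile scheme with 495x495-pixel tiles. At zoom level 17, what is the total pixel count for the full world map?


tiles per axis = 2^17 = 131072
total tiles = 131072^2 = 17179869184
pixels per axis = 131072 * 495 = 64880640
total pixels = 64880640^2 = 4209497446809600

4209497446809600 pixels


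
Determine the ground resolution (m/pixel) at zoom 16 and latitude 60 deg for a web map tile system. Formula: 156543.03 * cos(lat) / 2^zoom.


res = 156543.03 * cos(60) / 2^16 = 156543.03 * 0.5 / 65536 = 1.19 m/pixel

1.19 m/pixel


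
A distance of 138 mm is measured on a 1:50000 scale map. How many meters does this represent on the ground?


ground = 138 mm * 50000 / 1000 = 6900.0 m

6900.0 m


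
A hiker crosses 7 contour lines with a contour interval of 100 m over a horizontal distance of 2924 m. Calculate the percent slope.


elevation change = 7 * 100 = 700 m
slope = 700 / 2924 * 100 = 23.9%

23.9%


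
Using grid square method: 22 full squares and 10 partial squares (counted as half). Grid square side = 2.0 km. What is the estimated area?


effective squares = 22 + 10 * 0.5 = 27.0
area = 27.0 * 4.0 = 108.0 km^2

108.0 km^2


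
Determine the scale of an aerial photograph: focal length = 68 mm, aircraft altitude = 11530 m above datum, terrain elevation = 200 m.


scale = f / (H - h) = 68 mm / 11330 m = 68 / 11330000 = 1:166618

1:166618


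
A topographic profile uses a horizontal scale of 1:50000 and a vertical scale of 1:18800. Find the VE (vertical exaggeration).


VE = horizontal_scale / vertical_scale = 50000 / 18800 ≈ 2.7

2.7x


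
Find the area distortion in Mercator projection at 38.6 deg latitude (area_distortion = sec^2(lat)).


area_distortion = 1/cos^2(38.6) = 1.637

1.637


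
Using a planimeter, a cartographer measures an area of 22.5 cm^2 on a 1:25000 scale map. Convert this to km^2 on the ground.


ground_area = 22.5 * (25000/100)^2 = 1406250.0 m^2 = 1.40625 km^2 ≈ 1.406 km^2

1.406 km^2


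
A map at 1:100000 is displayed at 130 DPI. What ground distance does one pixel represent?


pixel_cm = 2.54 / 130 ≈ 0.019538 cm
ground = pixel_cm * 100000 / 100 = 2.54 * 100000 / (130 * 100) = 254000 / 13000 ≈ 19.54 m

19.54 m


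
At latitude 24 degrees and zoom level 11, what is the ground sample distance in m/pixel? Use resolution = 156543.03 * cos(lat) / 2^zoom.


res = 156543.03 * cos(24) / 2^11 = 156543.03 * 0.91354546 / 2048 = 69.83 m/pixel

69.83 m/pixel


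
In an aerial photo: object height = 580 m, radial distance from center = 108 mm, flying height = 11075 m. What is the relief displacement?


d = h * r / H = 580 * 108 / 11075 = 5.66 mm

5.66 mm


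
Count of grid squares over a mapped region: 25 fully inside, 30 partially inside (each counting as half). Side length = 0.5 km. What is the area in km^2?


effective squares = 25 + 30 * 0.5 = 40.0
area = 40.0 * 0.25 = 10.0 km^2

10.0 km^2


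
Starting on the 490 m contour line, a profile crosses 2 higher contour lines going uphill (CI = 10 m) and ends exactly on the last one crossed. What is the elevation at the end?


elevation = 490 + 2 * 10 = 510 m

510 m


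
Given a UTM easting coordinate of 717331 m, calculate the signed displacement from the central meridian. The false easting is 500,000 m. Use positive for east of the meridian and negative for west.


displacement = 717331 - 500000 = 217331 m

217331 m


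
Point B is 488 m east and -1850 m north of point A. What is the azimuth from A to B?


az = atan2(488, -1850) = 165.2 deg
adjusted to 0-360: 165.2 degrees

165.2 degrees


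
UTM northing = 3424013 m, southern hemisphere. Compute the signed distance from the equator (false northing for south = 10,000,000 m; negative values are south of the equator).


For southern: actual = 3424013 - 10000000 = -6575987 m

-6575987 m


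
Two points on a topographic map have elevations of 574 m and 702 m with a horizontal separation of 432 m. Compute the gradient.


gradient = (702 - 574) / 432 = 128 / 432 = 0.2963

0.2963


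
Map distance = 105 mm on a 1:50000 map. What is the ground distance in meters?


ground = 105 mm * 50000 / 1000 = 5250.0 m

5250.0 m


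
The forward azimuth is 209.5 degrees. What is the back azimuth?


back azimuth = (209.5 + 180) mod 360 = 29.5 degrees

29.5 degrees


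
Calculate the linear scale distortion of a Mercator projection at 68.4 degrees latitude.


SF = 1 / cos(68.4) = 1 / 0.368125 = 2.716

2.716


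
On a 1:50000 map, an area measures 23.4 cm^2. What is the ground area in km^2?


ground_area = 23.4 * (50000/100)^2 = 5850000.0 m^2 = 5.85 km^2

5.85 km^2


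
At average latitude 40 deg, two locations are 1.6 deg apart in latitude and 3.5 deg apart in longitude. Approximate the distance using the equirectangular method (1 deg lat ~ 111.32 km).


dlat_km = 1.6 * 111.32 = 178.112
dlon_km = 3.5 * 111.32 * cos(40) ≈ 298.466
dist = sqrt(178.112^2 + 298.466^2) ≈ 347.6 km

347.6 km


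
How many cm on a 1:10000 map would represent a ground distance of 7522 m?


map_cm = 7522 * 100 / 10000 = 75.22 cm

75.22 cm


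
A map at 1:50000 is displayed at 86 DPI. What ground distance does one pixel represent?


pixel_cm = 2.54 / 86 ≈ 0.029535 cm
ground = pixel_cm * 50000 / 100 = 2.54 * 50000 / (86 * 100) = 127000 / 8600 ≈ 14.77 m

14.77 m


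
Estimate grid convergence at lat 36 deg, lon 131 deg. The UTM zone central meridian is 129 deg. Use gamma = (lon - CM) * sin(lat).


gamma = (131 - 129) * sin(36) = 2 * 0.587785 = 1.176 degrees

1.176 degrees


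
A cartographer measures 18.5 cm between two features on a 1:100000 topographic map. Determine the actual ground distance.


ground = 18.5 cm * 100000 / 100 = 18500.0 m = 18.5 km

18.5 km


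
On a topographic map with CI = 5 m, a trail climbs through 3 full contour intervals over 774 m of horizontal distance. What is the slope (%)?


elevation change = 3 * 5 = 15 m
slope = 15 / 774 * 100 = 1.9%

1.9%


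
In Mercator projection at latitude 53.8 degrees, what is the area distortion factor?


area_distortion = 1/cos^2(53.8) = 2.867

2.867


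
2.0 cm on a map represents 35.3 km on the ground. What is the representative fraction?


ground = 35.3 km = 3530000 cm; RF denominator = ground / map = 3530000 / 2.0 = 1765000; RF = 1:1765000

1:1765000


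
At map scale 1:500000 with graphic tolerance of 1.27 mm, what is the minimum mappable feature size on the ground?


ground = 1.27 mm * 500000 / 1000 = 635.0 m

635.0 m


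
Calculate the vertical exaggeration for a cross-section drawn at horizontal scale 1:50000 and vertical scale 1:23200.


VE = horizontal_scale / vertical_scale = 50000 / 23200 ≈ 2.2

2.2x


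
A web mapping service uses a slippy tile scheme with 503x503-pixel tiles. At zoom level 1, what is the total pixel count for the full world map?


tiles per axis = 2^1 = 2
total tiles = 2^2 = 4
pixels per axis = 2 * 503 = 1006
total pixels = 1006^2 = 1012036

1012036 pixels


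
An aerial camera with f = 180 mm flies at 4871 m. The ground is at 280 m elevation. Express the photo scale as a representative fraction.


scale = f / (H - h) = 180 mm / 4591 m = 180 / 4591000 = 1:25506

1:25506


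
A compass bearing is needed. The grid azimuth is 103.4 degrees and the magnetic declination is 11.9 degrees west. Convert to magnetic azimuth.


magnetic azimuth = grid azimuth - declination (east +ve)
mag_az = 103.4 - -11.9 = 115.3 degrees

115.3 degrees


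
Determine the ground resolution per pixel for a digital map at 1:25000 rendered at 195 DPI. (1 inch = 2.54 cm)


pixel_cm = 2.54 / 195 ≈ 0.013026 cm
ground = pixel_cm * 25000 / 100 = 2.54 * 25000 / (195 * 100) = 63500 / 19500 ≈ 3.26 m

3.26 m


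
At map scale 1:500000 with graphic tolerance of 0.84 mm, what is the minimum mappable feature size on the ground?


ground = 0.84 mm * 500000 / 1000 = 420.0 m

420.0 m


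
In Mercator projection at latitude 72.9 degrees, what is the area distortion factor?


area_distortion = 1/cos^2(72.9) = 11.566

11.566


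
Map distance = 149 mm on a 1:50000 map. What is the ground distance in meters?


ground = 149 mm * 50000 / 1000 = 7450.0 m

7450.0 m


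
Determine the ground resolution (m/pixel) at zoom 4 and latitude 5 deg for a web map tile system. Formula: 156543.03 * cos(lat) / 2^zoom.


res = 156543.03 * cos(5) / 2^4 = 156543.03 * 0.9961947 / 16 = 9746.71 m/pixel

9746.71 m/pixel


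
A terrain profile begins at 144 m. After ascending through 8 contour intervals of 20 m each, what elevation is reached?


elevation = 144 + 8 * 20 = 304 m

304 m


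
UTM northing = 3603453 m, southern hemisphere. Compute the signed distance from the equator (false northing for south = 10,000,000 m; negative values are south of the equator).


For southern: actual = 3603453 - 10000000 = -6396547 m

-6396547 m


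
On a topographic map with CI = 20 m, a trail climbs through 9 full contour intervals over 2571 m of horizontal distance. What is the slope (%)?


elevation change = 9 * 20 = 180 m
slope = 180 / 2571 * 100 = 7.0%

7.0%


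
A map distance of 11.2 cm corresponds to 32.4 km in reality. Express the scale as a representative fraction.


ground = 32.4 km = 3240000 cm; RF denominator = ground / map = 3240000 / 11.2 ≈ 289286; RF = 1:289286

1:289286


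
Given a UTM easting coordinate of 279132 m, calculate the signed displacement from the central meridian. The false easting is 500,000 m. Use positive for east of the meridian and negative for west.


displacement = 279132 - 500000 = -220868 m

-220868 m


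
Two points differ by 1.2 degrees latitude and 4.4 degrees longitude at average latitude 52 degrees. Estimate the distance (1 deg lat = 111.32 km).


dlat_km = 1.2 * 111.32 = 133.584
dlon_km = 4.4 * 111.32 * cos(52) ≈ 301.556
dist = sqrt(133.584^2 + 301.556^2) ≈ 329.8 km

329.8 km


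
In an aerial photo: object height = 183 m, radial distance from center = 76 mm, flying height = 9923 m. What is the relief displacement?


d = h * r / H = 183 * 76 / 9923 = 1.4 mm

1.4 mm


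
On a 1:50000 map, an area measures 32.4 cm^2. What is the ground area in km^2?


ground_area = 32.4 * (50000/100)^2 = 8100000.0 m^2 = 8.1 km^2

8.1 km^2


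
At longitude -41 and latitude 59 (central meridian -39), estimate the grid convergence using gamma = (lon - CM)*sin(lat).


gamma = (-41 - -39) * sin(59) = -2 * 0.857167 = -1.714 degrees

-1.714 degrees


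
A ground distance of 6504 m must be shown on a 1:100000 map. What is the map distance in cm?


map_cm = 6504 * 100 / 100000 = 6.504 cm ≈ 6.5 cm

6.5 cm
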